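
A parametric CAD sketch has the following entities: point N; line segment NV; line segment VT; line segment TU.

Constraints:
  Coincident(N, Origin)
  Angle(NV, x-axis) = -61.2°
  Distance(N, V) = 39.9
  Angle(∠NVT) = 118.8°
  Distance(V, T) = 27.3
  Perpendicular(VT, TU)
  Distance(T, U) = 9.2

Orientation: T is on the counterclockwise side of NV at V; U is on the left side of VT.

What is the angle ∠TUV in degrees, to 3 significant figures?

71.4°

∠NVT = 118.8°, so VT runs at -61.2° + (180° − 118.8°) = 0.00° from the x-axis; with |VT| = 27.3, T = V + 27.3·(cos 0.00°, sin 0.00°) = (46.5, -35.0). VT ⟂ TU; with |TU| = 9.2 on the left of VT, U = T + 9.2·(-0.00, 1.00) = (46.5, -25.8). Then cos ∠TUV = UT·UV / (|UT||UV|), giving 71.4°.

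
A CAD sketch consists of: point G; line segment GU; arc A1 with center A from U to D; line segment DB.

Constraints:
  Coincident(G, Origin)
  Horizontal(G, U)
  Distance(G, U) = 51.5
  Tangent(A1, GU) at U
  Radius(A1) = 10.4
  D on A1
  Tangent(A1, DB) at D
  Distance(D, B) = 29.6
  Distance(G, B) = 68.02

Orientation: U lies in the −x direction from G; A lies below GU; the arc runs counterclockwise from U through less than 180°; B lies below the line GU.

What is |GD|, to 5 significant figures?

62.920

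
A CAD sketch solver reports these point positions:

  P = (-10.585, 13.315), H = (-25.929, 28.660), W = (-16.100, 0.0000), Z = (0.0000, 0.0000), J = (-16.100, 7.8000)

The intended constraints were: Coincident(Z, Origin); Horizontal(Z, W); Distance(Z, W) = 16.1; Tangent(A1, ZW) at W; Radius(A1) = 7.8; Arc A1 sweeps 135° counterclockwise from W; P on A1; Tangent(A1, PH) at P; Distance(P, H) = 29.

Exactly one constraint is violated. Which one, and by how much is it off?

Distance(P, H) = 29 — off by 7.30.

Z = (0.00, 0.00) ✓; Z.y = 0.00, W.y = 0.00 ✓; |ZW| = 16.10 ✓; ∠(JW, WZ) = 90.00° ✓; |JW| = 7.800 ✓; bearing(J→P) − bearing(J→W) = 135.0° ✓; |JP| = 7.799 ✓; ∠(JP, PH) = 90.00° ✓; |PH| = 21.70 ✗.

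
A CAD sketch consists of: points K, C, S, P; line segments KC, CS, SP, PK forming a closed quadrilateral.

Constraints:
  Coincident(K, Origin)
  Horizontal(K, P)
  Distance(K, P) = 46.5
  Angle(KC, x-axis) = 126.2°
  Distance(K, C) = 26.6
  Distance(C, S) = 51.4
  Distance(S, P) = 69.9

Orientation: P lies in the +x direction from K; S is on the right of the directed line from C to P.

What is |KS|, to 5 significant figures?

34.256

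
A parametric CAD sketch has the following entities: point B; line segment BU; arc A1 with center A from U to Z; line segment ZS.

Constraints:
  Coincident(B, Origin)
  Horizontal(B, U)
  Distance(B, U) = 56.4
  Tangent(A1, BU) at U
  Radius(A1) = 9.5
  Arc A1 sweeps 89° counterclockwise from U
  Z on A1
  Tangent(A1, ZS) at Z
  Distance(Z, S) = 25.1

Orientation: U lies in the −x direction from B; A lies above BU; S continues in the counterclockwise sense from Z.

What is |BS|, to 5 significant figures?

57.830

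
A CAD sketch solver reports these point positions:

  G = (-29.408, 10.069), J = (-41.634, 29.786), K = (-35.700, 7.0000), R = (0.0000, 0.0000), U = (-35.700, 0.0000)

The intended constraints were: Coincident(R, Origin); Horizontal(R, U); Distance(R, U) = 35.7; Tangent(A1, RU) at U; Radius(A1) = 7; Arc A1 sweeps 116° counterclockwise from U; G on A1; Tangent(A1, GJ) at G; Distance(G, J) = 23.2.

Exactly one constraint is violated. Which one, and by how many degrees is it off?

Tangent(A1, GJ) at G — off by 5.80°.

R = (0.00, 0.00) ✓; R.y = 0.00, U.y = 0.00 ✓; |RU| = 35.70 ✓; ∠(KU, UR) = 90.00° ✓; |KU| = 7.000 ✓; bearing(K→G) − bearing(K→U) = 116.0° ✓; |KG| = 7.001 ✓; ∠(KG, GJ) = 84.20° ✗; |GJ| = 23.20 ✓.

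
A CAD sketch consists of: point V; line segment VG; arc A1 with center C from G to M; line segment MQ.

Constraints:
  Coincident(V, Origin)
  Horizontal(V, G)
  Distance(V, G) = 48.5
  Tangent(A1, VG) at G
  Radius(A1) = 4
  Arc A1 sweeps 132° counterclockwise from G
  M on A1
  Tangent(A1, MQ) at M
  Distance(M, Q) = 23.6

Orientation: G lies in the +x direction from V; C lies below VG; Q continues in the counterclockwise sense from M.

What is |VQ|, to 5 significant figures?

65.927

V is at the origin; V and G share the same y with |VG| = 48.5 and G on the +x side, so G = (48.500, 0.0000). The tangent condition forces CG to be normal to VG, so C = G + (0, -4) = (48.500, -4.0000). On A1, G sits at bearing 90° from C; a 132° counterclockwise sweep puts M at bearing 222°, so M = C + 4.0·(cos 222°, sin 222°) = (45.527, -6.6765). Tangency of A1 to MQ means the radius CM is perpendicular to MQ, so MQ runs along (−sin 222°, cos 222°); with |MQ| = 23.6, Q = (61.319, -24.215). Then |VQ| = |Q − V| = 65.927.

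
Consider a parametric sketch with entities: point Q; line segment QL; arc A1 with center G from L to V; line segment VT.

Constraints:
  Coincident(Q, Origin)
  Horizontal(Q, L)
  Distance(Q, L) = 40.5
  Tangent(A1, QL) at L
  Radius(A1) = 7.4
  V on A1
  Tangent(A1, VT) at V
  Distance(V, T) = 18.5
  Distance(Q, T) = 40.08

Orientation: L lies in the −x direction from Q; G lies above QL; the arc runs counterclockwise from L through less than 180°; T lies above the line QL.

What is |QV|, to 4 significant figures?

33.80

Checks: ∠(GL, LQ) = 90.00° ✓; |GV| = 7.400 ✓; ∠(GV, VT) = 90.00° ✓; |VT| = 18.50 ✓; |QT| = 40.08 ✓.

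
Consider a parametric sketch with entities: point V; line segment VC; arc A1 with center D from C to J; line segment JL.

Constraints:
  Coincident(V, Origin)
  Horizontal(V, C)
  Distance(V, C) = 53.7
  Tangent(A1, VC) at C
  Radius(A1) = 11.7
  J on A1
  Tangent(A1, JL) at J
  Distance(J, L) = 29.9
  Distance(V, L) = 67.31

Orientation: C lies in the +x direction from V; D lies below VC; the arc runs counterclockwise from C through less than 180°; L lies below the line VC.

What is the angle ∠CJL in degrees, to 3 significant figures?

127°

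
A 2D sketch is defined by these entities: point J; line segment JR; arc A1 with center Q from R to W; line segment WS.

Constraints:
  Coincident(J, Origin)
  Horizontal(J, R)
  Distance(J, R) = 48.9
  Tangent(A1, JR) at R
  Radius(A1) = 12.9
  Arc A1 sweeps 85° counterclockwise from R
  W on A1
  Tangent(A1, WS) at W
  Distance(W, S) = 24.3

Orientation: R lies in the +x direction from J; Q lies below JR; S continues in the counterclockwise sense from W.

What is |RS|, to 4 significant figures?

38.97

J is at the origin; J and R share the same y with |JR| = 48.9 and R on the +x side, so R = (48.90, 0.000). Tangency of A1 to JR means the radius QR is perpendicular to JR, so Q = R + (0, -12.9) = (48.90, -12.90). On A1, R sits at bearing 90° from Q; an 85° counterclockwise sweep puts W at bearing 175°, so W = Q + 12.9·(cos 175°, sin 175°) = (36.05, -11.78). Since A1 is tangent to WS there, QW ⟂ WS, so WS runs along (−sin 175°, cos 175°); with |WS| = 24.3, S = (33.93, -35.98). Then |RS| = |S − R| = 38.97.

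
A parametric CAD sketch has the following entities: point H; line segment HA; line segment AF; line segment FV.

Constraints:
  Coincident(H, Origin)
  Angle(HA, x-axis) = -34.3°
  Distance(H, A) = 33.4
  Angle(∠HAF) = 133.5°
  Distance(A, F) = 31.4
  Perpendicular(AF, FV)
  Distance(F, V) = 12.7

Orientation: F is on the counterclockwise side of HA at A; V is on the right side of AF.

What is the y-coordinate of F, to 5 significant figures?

-12.186

H is at the origin; HA runs at -34.3° with length 33.4, so A = 33.4·(cos -34.3°, sin -34.3°) = (27.592, -18.822). ∠HAF = 133.5°, so AF runs at -34.3° + (180° − 133.5°) = 12.200° from the x-axis; with |AF| = 31.4, F = A + 31.4·(cos 12.200°, sin 12.200°) = (58.283, -12.186). So F.y = -12.186.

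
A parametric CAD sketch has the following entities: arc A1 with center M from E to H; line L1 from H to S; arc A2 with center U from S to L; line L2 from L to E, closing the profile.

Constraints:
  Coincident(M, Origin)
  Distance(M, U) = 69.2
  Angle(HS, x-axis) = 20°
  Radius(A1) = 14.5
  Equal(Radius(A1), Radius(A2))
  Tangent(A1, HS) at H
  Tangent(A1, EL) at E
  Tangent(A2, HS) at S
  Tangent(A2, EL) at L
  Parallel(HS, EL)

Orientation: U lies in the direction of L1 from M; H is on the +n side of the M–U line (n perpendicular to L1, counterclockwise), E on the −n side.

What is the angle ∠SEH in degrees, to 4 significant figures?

67.26°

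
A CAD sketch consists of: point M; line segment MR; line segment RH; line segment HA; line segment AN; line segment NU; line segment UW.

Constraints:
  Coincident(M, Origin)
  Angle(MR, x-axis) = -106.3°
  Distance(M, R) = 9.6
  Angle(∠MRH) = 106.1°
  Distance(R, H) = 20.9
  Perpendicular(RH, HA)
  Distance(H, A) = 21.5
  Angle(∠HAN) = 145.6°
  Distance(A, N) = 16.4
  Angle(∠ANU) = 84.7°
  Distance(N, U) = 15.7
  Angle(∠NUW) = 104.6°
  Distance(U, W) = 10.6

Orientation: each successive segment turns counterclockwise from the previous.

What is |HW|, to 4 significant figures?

22.83

M is at the origin; MR runs at -106.3° with length 9.6, so R = (-2.694, -9.214). ∠MRH = 106.1° gives RH at -32.40° from the x-axis; with |RH| = 20.9, H = (14.95, -20.41). The perpendicularity gives HA at right angles to RH, so HA runs at 57.60°; with |HA| = 21.5, A = (26.47, -2.260). ∠HAN = 145.6° gives AN at 92.00° from the x-axis; with |AN| = 16.4, N = (25.90, 14.13). ∠ANU = 84.7° gives NU at -172.7° from the x-axis; with |NU| = 15.7, U = (10.33, 12.14). ∠NUW = 104.6° gives UW at -97.30° from the x-axis; with |UW| = 10.6, W = (8.980, 1.621). Then |HW| = |W − H| = 22.83.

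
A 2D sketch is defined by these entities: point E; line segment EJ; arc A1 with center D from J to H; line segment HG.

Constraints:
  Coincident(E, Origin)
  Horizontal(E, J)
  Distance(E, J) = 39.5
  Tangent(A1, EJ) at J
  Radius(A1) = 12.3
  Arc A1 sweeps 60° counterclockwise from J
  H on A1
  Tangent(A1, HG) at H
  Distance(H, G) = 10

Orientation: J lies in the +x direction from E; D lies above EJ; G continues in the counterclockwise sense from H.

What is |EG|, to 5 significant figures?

57.106

On A1, J sits at bearing -90° from D; a 60° counterclockwise sweep puts H at bearing -30°, so H = D + 12.3·(cos -30°, sin -30°) = (50.152, 6.1500). The tangent condition forces DH to be normal to HG, so HG runs along (−sin -30°, cos -30°); with |HG| = 10.0, G = (55.152, 14.810). Then |EG| = |G − E| = 57.106.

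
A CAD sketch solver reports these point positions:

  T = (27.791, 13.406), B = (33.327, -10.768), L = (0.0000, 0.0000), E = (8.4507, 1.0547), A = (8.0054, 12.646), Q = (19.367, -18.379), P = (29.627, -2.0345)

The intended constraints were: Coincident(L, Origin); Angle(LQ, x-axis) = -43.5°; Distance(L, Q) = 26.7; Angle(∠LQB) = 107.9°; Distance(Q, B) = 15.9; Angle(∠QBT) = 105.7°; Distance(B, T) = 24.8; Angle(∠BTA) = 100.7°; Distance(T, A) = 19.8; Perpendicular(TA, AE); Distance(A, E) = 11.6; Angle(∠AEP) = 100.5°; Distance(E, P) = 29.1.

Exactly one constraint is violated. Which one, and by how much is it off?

Distance(E, P) = 29.1 — off by 7.70.

L = (0.00, 0.00) ✓; LQ at -43.50° ✓; |LQ| = 26.70 ✓; ∠LQB = 107.9° ✓; |QB| = 15.90 ✓; ∠QBT = 105.7° ✓; |BT| = 24.80 ✓; ∠BTA = 100.7° ✓; |TA| = 19.80 ✓; ∠(TA, AE) = 90.00° ✓; |AE| = 11.60 ✓; ∠AEP = 100.5° ✓; |EP| = 21.40 ✗.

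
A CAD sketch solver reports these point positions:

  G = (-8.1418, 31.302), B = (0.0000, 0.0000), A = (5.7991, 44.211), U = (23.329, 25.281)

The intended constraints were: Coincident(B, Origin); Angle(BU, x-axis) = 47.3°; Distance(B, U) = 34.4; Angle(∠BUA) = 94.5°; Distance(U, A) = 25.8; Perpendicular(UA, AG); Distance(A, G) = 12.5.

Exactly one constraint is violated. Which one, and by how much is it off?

Distance(A, G) = 12.5 — off by 6.50.

B = (0.00, 0.00) ✓; BU at 47.30° ✓; |BU| = 34.40 ✓; ∠BUA = 94.50° ✓; |UA| = 25.80 ✓; ∠(UA, AG) = 90.00° ✓; |AG| = 19.00 ✗.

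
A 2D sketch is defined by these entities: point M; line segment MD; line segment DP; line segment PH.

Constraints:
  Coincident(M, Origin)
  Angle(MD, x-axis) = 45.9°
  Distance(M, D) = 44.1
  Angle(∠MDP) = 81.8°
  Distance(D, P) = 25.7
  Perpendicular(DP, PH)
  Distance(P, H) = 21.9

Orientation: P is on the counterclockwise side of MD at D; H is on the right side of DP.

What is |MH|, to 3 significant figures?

68.4

M is at the origin; MD runs at 45.9° with length 44.1, so D = 44.1·(cos 45.9°, sin 45.9°) = (30.7, 31.7). ∠MDP = 81.8°, so DP runs at 45.9° + (180° − 81.8°) = 144° from the x-axis; with |DP| = 25.7, P = D + 25.7·(cos 144°, sin 144°) = (9.87, 46.7). DP is perpendicular to PH; with |PH| = 21.9 on the right of DP, H = P + 21.9·(0.586, 0.810) = (22.7, 64.5). Then |MH| = |H − M| = 68.4.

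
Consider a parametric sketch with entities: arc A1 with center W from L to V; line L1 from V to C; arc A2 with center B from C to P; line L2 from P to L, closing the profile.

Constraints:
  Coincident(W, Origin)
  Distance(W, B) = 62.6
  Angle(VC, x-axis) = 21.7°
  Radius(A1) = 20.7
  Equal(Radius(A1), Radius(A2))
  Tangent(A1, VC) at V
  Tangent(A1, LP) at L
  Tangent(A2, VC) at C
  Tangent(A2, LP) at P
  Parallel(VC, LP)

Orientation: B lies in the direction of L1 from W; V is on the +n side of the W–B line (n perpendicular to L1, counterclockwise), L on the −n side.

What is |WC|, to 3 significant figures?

65.9

Tangency of A1 to both parallel lines with radius 20.7 puts V and L at W ± 20.7·n: V = (-7.65, 19.2), L = (7.65, -19.2). Equal radii place C and P the same way about B: C = B + 20.7·n = (50.5, 42.4), P = B − 20.7·n = (65.8, 3.91). Then |WC| = |C − W| = 65.9.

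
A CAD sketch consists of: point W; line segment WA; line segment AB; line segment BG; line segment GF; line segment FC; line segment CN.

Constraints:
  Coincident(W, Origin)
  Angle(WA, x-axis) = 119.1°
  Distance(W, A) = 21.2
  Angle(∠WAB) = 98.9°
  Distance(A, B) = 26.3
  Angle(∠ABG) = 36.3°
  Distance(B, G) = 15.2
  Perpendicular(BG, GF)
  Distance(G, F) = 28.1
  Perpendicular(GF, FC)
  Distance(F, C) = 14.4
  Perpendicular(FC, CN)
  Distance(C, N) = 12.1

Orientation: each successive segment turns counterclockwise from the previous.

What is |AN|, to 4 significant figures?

20.40

W is at the origin; WA runs at 119.1° with length 21.2, so A = (-10.31, 18.52). ∠WAB = 98.9° gives AB at -159.8° from the x-axis; with |AB| = 26.3, B = (-34.99, 9.443). ∠ABG = 36.3° gives BG at -16.10° from the x-axis; with |BG| = 15.2, G = (-20.39, 5.227). The perpendicularity gives GF at right angles to BG, so GF runs at 73.90°; with |GF| = 28.1, F = (-12.60, 32.23). GF is perpendicular to FC, so FC runs at 163.9°; with |FC| = 14.4, C = (-26.43, 36.22). The perpendicularity gives CN at right angles to FC, so CN runs at -106.1°; with |CN| = 12.1, N = (-29.79, 24.59). Then |AN| = |N − A| = 20.40.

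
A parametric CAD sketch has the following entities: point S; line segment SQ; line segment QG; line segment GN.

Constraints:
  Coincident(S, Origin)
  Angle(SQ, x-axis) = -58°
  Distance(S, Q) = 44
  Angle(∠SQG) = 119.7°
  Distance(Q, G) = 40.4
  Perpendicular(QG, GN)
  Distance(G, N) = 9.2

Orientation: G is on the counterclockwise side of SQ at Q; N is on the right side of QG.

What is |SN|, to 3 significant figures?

78.2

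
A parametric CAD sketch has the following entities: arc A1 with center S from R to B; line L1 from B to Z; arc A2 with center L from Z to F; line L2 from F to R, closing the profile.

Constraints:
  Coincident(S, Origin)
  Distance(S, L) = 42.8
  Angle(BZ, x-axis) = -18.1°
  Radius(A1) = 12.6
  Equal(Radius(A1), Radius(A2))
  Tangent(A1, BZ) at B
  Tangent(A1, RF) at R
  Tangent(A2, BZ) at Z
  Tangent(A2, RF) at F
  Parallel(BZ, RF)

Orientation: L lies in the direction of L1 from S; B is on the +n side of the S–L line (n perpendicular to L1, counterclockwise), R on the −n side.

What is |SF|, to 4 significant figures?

44.62

The slot axis is L1's direction at -18.1°, so u = (cos -18.1°, sin -18.1°) = (0.9505, -0.3107) and n = (−sin -18.1°, cos -18.1°) = (0.3107, 0.9505). S is at the origin and L lies 42.8 along u from S, so L = 42.8·u = (40.68, -13.30). Tangency of A1 to both parallel lines with radius 12.6 puts B and R at S ± 12.6·n: B = (3.915, 11.98), R = (-3.915, -11.98). Equal radii place Z and F the same way about L: Z = L + 12.6·n = (44.60, -1.320), F = L − 12.6·n = (36.77, -25.27). Then |SF| = |F − S| = 44.62.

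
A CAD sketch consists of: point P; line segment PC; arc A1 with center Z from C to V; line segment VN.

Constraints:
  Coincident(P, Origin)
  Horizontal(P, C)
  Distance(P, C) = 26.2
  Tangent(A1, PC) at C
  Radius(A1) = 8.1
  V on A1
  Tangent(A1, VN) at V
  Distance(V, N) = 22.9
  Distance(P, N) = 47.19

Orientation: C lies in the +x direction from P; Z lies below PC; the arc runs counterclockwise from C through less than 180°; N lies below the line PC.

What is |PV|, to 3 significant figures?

24.6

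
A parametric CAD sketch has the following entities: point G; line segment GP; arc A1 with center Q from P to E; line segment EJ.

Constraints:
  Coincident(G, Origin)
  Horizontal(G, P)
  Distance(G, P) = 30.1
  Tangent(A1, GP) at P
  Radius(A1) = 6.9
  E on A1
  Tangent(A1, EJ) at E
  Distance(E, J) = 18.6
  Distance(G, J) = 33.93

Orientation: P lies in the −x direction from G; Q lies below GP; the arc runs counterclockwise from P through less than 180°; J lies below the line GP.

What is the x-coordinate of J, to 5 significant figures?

-22.632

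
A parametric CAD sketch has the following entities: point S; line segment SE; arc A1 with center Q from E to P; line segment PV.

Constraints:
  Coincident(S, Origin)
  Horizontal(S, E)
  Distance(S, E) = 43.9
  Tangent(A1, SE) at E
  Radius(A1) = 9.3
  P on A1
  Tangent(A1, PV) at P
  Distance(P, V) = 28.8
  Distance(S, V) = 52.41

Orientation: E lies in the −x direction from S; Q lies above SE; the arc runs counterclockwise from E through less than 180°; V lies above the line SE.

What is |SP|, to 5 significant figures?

35.923

Checks: |QP| = 9.300 ✓; ∠(QP, PV) = 90.00° ✓; |PV| = 28.80 ✓; |SV| = 52.41 ✓.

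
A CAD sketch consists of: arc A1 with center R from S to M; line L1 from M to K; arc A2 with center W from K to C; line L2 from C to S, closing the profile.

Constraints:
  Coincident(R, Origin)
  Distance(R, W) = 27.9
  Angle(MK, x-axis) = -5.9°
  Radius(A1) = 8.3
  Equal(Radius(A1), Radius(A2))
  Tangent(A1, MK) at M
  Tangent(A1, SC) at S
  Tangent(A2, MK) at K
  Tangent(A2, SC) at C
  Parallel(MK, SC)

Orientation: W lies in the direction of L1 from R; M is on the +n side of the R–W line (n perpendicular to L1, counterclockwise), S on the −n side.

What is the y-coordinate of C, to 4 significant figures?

-11.12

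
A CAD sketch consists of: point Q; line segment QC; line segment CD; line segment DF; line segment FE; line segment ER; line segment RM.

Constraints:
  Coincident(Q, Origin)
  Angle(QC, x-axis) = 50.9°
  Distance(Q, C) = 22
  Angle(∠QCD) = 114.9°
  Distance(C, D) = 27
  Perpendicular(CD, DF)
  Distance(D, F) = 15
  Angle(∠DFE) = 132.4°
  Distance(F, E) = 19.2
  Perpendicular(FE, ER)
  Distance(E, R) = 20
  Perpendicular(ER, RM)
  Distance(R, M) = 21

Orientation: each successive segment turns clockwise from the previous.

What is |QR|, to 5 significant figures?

10.948

Q is at the origin; QC runs at 50.9° with length 22.0, so C = (13.875, 17.073). ∠QCD = 114.9° gives CD at -14.200° from the x-axis; with |CD| = 27.0, D = (40.050, 10.450). CD ⟂ DF, so DF runs at -104.20°; with |DF| = 15.0, F = (36.370, -4.0920). ∠DFE = 132.4° gives FE at -151.80° from the x-axis; with |FE| = 19.2, E = (19.449, -13.165). FE is perpendicular to ER, so ER runs at 118.20°; with |ER| = 20.0, R = (9.9982, 4.4611). Then |QR| = |R − Q| = 10.948.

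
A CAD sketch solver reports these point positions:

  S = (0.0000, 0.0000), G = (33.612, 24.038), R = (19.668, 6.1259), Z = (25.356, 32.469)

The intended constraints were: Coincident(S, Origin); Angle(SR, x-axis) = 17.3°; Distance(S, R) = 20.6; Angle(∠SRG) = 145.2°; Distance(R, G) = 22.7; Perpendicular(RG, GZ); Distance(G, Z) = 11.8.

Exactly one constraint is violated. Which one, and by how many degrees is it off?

Perpendicular(RG, GZ) — off by 7.70°.

S = (0.00, 0.00) ✓; SR at 17.30° ✓; |SR| = 20.60 ✓; ∠SRG = 145.2° ✓; |RG| = 22.70 ✓; ∠(RG, GZ) = 82.30° ✗; |GZ| = 11.80 ✓.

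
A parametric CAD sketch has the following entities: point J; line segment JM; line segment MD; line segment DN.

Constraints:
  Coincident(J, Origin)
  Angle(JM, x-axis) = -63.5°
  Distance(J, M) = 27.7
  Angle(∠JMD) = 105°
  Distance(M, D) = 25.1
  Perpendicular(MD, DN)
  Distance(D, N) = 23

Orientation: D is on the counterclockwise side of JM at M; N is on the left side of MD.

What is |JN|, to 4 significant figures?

32.49

J is at the origin; JM runs at -63.5° with length 27.7, so M = 27.7·(cos -63.5°, sin -63.5°) = (12.36, -24.79). ∠JMD = 105.0°, so MD runs at -63.5° + (180° − 105.0°) = 11.50° from the x-axis; with |MD| = 25.1, D = M + 25.1·(cos 11.50°, sin 11.50°) = (36.96, -19.79). MD is perpendicular to DN; with |DN| = 23.0 on the left of MD, N = D + 23.0·(-0.1994, 0.9799) = (32.37, 2.753). Then |JN| = |N − J| = 32.49.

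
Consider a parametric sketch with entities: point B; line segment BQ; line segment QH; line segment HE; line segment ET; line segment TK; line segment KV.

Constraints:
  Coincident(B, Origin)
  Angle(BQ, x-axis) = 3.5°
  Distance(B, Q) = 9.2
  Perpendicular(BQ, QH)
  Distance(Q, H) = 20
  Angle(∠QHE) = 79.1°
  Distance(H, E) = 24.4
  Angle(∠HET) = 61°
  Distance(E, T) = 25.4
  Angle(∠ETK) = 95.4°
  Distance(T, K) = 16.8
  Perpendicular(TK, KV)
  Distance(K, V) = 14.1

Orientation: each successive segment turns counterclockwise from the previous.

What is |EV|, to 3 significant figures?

22.2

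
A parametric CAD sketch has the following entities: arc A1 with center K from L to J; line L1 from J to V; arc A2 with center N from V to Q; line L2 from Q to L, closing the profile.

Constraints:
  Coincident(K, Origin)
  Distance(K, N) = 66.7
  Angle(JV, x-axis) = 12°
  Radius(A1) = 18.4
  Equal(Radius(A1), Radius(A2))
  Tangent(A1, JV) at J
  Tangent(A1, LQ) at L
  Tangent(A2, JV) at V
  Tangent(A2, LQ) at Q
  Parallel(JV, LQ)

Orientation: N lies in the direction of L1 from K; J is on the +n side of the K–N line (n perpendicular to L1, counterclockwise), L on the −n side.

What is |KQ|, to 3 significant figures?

69.2

Tangency of A1 to both parallel lines with radius 18.4 puts J and L at K ± 18.4·n: J = (-3.83, 18.0), L = (3.83, -18.0). Equal radii place V and Q the same way about N: V = N + 18.4·n = (61.4, 31.9), Q = N − 18.4·n = (69.1, -4.13). Then |KQ| = |Q − K| = 69.2.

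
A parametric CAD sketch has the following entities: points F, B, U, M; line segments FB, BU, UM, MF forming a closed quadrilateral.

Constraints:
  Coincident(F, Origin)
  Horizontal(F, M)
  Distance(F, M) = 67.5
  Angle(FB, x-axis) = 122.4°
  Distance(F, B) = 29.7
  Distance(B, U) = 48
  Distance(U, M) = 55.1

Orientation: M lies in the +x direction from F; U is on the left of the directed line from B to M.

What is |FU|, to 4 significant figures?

49.87

Checks: |BU| = 48.00 ✓; |UM| = 55.10 ✓.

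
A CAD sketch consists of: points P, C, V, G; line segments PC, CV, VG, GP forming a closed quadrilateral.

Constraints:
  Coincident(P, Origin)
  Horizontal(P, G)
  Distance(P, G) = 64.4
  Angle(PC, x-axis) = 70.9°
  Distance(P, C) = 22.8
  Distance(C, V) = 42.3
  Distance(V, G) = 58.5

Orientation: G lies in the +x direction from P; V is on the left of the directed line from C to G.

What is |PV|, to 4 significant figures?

63.66

Checks: |CV| = 42.30 ✓; |VG| = 58.50 ✓.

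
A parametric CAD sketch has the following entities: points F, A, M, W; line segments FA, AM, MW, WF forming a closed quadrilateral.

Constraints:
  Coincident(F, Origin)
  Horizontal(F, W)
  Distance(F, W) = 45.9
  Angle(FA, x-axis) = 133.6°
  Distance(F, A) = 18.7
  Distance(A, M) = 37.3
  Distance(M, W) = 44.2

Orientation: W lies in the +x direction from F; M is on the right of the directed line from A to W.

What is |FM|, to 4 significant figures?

19.60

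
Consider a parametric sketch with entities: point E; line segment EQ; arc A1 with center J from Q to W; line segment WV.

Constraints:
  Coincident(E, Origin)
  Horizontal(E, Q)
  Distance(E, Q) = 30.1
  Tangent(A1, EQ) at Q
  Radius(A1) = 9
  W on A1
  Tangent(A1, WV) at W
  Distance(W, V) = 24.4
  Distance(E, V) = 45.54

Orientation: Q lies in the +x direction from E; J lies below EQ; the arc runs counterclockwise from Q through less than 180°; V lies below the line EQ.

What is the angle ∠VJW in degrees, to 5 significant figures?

69.753°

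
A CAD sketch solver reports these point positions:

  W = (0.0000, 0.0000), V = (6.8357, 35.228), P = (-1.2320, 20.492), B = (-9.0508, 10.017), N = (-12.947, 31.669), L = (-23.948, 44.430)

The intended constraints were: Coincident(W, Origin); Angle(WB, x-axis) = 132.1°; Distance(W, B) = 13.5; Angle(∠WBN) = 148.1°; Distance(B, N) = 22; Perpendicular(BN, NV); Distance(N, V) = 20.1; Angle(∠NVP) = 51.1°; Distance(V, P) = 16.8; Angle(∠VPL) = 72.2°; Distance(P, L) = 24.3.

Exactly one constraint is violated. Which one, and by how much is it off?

Distance(P, L) = 24.3 — off by 8.70.

W = (0.00, 0.00) ✓; WB at 132.1° ✓; |WB| = 13.50 ✓; ∠WBN = 148.1° ✓; |BN| = 22.00 ✓; ∠(BN, NV) = 90.00° ✓; |NV| = 20.10 ✓; ∠NVP = 51.10° ✓; |VP| = 16.80 ✓; ∠VPL = 72.20° ✓; |PL| = 33.00 ✗.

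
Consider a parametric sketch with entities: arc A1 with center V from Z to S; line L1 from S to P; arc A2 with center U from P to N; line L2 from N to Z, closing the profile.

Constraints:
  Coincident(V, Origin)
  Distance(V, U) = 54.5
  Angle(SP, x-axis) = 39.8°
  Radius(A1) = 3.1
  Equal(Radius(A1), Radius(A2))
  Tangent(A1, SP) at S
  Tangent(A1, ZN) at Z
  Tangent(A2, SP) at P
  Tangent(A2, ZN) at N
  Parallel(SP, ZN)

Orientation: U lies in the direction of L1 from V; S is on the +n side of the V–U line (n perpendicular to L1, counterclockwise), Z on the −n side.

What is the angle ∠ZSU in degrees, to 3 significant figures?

86.7°

The slot axis is L1's direction at 39.8°, so u = (cos 39.8°, sin 39.8°) = (0.768, 0.640) and n = (−sin 39.8°, cos 39.8°) = (-0.640, 0.768). V is at the origin and U lies 54.5 along u from V, so U = 54.5·u = (41.9, 34.9). Tangency of A1 to both parallel lines with radius 3.1 puts S and Z at V ± 3.1·n: S = (-1.98, 2.38), Z = (1.98, -2.38). Then cos ∠ZSU = SZ·SU / (|SZ||SU|), giving 86.7°.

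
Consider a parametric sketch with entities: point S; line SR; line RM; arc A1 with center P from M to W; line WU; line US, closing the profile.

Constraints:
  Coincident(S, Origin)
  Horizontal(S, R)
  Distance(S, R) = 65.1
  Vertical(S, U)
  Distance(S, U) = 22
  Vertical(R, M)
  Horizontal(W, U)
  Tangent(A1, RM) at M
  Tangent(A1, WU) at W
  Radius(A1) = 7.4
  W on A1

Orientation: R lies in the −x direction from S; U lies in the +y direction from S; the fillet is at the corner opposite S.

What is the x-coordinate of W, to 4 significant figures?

-57.70

S is at the origin; SR is horizontal with |SR| = 65.1 and R on the −x side, so R = (-65.10, 0.000). S and U share the same x with |SU| = 22.0 and U on the +y side, so U = (0.000, 22.00). The virtual corner opposite S is at (-65.10, 22.00). Tangency of A1 to RM means the radius PM is perpendicular to RM and the tangent condition forces PW to be normal to WU, with radius 7.4, so the center P sits 7.4 in from both sides at P = (-57.70, 14.60). That places the tangent points at M = (-65.10, 14.60) on RM and W = (-57.70, 22.00) on WU. So W.x = -57.70.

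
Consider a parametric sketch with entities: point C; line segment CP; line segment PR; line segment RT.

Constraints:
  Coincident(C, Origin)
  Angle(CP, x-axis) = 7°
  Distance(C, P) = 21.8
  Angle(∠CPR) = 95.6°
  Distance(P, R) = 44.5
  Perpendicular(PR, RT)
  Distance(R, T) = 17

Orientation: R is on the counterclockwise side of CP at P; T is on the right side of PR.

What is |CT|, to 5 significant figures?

60.593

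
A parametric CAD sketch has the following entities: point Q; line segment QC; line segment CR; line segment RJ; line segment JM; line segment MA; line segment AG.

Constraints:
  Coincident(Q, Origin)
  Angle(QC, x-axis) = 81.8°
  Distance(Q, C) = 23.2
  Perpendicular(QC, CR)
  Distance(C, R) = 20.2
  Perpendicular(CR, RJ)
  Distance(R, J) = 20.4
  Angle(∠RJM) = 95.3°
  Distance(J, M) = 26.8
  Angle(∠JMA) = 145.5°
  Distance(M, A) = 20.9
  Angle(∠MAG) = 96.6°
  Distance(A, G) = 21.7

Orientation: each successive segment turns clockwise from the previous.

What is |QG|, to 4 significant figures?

34.67

Q is at the origin; QC runs at 81.8° with length 23.2, so C = (3.309, 22.96). The perpendicularity gives CR at right angles to QC, so CR runs at -8.200°; with |CR| = 20.2, R = (23.30, 20.08). The perpendicularity gives RJ at right angles to CR, so RJ runs at -98.20°; with |RJ| = 20.4, J = (20.39, -0.1097). ∠RJM = 95.3° gives JM at 177.1° from the x-axis; with |JM| = 26.8, M = (-6.373, 1.246). ∠JMA = 145.5° gives MA at 142.6° from the x-axis; with |MA| = 20.9, A = (-22.98, 13.94). ∠MAG = 96.6° gives AG at 59.20° from the x-axis; with |AG| = 21.7, G = (-11.86, 32.58). Then |QG| = |G − Q| = 34.67.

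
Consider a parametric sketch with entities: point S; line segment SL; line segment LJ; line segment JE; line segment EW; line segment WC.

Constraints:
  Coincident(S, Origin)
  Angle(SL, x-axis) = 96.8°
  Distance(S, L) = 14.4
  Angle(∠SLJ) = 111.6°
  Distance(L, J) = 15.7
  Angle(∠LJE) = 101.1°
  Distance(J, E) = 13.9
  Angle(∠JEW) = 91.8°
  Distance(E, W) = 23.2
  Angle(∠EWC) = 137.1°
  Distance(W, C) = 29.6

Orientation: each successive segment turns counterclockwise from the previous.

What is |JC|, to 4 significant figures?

45.75

S is at the origin; SL runs at 96.8° with length 14.4, so L = (-1.705, 14.30). ∠SLJ = 111.6° gives LJ at 165.2° from the x-axis; with |LJ| = 15.7, J = (-16.88, 18.31). ∠LJE = 101.1° gives JE at -115.9° from the x-axis; with |JE| = 13.9, E = (-22.96, 5.805). ∠JEW = 91.8° gives EW at -27.70° from the x-axis; with |EW| = 23.2, W = (-2.415, -4.979). ∠EWC = 137.1° gives WC at 15.20° from the x-axis; with |WC| = 29.6, C = (26.15, 2.782). Then |JC| = |C − J| = 45.75.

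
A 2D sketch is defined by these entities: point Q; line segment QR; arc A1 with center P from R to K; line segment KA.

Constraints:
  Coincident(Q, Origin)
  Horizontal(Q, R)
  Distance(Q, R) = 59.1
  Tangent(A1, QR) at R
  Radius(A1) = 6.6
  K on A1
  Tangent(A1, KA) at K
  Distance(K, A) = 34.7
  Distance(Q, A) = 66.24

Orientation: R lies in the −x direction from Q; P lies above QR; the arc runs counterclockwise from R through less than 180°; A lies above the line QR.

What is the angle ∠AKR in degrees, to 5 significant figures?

135.51°

Q is at the origin; Q and R share the same y with |QR| = 59.1 and R on the −x side, so R = (-59.100, 0.0000). Since A1 is tangent to QR there, PR ⟂ QR, so P = R + (0, 6.6) = (-59.100, 6.6000). Since PK ⟂ KA (tangency), |PA| = √(6.6² + 34.7²) = 35.322 regardless of where K sits on A1. So A lies on both circle(Q, 66.24) and circle(P, 35.322); the above-QR intersection is A = (-51.886, 41.178). K is the foot of the tangent from A: K = (-52.501, 6.4830).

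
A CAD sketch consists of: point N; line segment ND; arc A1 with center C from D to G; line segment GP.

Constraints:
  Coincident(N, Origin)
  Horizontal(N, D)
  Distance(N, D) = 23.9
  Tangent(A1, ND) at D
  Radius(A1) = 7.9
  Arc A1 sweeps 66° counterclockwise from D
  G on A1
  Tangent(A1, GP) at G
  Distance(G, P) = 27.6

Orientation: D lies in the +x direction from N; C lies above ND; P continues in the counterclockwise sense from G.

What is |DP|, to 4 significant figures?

35.13

On A1, D sits at bearing -90° from C; a 66° counterclockwise sweep puts G at bearing -24°, so G = C + 7.9·(cos -24°, sin -24°) = (31.12, 4.687). Tangency of A1 to GP means the radius CG is perpendicular to GP, so GP runs along (−sin -24°, cos -24°); with |GP| = 27.6, P = (42.34, 29.90). Then |DP| = |P − D| = 35.13.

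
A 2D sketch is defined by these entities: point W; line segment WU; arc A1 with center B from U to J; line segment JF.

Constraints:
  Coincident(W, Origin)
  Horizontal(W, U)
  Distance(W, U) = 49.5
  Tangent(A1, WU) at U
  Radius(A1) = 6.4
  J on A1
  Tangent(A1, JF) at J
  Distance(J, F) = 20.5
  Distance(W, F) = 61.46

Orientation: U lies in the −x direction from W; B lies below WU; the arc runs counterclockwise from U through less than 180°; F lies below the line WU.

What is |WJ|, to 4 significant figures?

56.29

Checks: |BJ| = 6.400 ✓; ∠(BJ, JF) = 90.00° ✓; |JF| = 20.50 ✓; |WF| = 61.46 ✓.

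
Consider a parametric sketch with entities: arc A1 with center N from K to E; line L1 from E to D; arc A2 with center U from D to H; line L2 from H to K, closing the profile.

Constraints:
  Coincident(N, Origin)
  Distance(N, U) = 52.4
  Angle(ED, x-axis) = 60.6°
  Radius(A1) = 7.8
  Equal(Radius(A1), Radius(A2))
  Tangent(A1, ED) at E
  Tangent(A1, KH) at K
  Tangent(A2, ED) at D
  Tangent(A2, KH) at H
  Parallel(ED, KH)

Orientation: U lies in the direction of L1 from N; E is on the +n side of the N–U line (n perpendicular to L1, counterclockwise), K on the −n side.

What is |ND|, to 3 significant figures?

53.0

Tangency of A1 to both parallel lines with radius 7.8 puts E and K at N ± 7.8·n: E = (-6.80, 3.83), K = (6.80, -3.83). Equal radii place D and H the same way about U: D = U + 7.8·n = (18.9, 49.5), H = U − 7.8·n = (32.5, 41.8). Then |ND| = |D − N| = 53.0.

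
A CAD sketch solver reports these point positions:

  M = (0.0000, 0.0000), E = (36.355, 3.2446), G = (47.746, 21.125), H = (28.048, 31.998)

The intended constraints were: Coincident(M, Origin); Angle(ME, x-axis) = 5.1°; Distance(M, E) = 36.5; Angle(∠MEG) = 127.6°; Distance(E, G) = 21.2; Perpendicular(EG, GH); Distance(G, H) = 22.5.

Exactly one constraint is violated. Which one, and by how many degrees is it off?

Perpendicular(EG, GH) — off by 3.60°.

M = (0.00, 0.00) ✓; ME at 5.100° ✓; |ME| = 36.50 ✓; ∠MEG = 127.6° ✓; |EG| = 21.20 ✓; ∠(EG, GH) = 93.60° ✗; |GH| = 22.50 ✓.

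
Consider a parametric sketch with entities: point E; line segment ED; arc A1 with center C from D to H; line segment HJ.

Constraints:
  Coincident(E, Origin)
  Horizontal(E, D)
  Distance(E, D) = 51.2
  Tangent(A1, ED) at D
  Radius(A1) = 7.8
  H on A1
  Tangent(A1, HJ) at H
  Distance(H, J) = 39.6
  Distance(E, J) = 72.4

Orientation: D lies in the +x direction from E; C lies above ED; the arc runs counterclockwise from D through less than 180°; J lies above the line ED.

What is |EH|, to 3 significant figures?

59.6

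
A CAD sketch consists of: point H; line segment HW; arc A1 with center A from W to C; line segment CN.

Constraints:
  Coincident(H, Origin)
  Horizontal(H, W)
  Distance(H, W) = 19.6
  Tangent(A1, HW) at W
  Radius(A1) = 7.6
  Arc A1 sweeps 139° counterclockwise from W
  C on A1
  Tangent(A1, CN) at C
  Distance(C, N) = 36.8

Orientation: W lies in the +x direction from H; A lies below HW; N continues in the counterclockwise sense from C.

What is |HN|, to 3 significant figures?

56.6

H is at the origin; H and W share the same y with |HW| = 19.6 and W on the +x side, so W = (19.6, 0.00). A1 meets HW tangentially, so AW is at right angles to HW, so A = W + (0, -7.6) = (19.6, -7.60). On A1, W sits at bearing 90° from A; a 139° counterclockwise sweep puts C at bearing 229°, so C = A + 7.6·(cos 229°, sin 229°) = (14.6, -13.3). A1 meets CN tangentially, so AC is at right angles to CN, so CN runs along (−sin 229°, cos 229°); with |CN| = 36.8, N = (42.4, -37.5). Then |HN| = |N − H| = 56.6.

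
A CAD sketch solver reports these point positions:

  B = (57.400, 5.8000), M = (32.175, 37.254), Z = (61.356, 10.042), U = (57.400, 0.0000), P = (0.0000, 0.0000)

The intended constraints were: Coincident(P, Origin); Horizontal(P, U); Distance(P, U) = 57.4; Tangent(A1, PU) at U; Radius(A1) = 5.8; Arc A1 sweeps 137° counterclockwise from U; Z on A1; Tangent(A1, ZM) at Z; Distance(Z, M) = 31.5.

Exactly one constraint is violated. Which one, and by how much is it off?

Distance(Z, M) = 31.5 — off by 8.40.

P = (0.00, 0.00) ✓; P.y = 0.00, U.y = 0.00 ✓; |PU| = 57.40 ✓; ∠(BU, UP) = 90.00° ✓; |BU| = 5.800 ✓; bearing(B→Z) − bearing(B→U) = 137.0° ✓; |BZ| = 5.800 ✓; ∠(BZ, ZM) = 90.00° ✓; |ZM| = 39.90 ✗.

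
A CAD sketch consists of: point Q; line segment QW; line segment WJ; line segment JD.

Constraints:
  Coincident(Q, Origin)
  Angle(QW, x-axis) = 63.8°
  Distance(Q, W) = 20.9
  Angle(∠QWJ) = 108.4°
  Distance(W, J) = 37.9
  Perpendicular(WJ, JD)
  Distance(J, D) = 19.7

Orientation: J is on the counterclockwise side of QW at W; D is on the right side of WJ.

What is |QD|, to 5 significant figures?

59.521

Q is at the origin; QW runs at 63.8° with length 20.9, so W = 20.9·(cos 63.8°, sin 63.8°) = (9.2275, 18.753). ∠QWJ = 108.4°, so WJ runs at 63.8° + (180° − 108.4°) = 135.40° from the x-axis; with |WJ| = 37.9, J = W + 37.9·(cos 135.40°, sin 135.40°) = (-17.758, 45.364). WJ is perpendicular to JD; with |JD| = 19.7 on the right of WJ, D = J + 19.7·(0.70215, 0.71203) = (-3.9259, 59.391). Then |QD| = |D − Q| = 59.521.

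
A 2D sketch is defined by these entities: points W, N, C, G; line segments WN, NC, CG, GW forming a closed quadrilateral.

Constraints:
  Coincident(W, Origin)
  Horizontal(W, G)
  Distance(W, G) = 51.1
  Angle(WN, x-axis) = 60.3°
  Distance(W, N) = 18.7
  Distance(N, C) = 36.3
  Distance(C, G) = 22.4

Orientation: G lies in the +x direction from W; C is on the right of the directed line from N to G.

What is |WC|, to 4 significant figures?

34.29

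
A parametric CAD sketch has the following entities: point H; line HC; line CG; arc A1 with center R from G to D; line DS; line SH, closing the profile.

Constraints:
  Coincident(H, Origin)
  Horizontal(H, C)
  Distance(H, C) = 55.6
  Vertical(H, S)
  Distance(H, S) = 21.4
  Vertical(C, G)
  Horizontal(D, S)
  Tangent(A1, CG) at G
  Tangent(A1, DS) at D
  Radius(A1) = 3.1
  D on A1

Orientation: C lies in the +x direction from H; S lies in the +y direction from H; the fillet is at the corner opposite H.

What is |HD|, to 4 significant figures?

56.69

H is at the origin; H and C share the same y with |HC| = 55.6 and C on the +x side, so C = (55.60, 0.000). HS is vertical with |HS| = 21.4 and S on the +y side, so S = (0.000, 21.40). The virtual corner opposite H is at (55.60, 21.40). Tangency of A1 to CG means the radius RG is perpendicular to CG and the tangent condition forces RD to be normal to DS, with radius 3.1, so the center R sits 3.1 in from both sides at R = (52.50, 18.30). That places the tangent points at G = (55.60, 18.30) on CG and D = (52.50, 21.40) on DS. Then |HD| = |D − H| = 56.69.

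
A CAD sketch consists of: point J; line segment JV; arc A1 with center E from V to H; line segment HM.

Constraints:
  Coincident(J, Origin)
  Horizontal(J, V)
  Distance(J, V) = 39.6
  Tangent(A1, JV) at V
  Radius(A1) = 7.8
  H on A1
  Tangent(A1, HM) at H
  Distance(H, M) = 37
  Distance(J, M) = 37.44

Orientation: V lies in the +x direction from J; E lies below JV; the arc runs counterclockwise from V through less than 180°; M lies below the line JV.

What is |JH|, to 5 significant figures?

33.195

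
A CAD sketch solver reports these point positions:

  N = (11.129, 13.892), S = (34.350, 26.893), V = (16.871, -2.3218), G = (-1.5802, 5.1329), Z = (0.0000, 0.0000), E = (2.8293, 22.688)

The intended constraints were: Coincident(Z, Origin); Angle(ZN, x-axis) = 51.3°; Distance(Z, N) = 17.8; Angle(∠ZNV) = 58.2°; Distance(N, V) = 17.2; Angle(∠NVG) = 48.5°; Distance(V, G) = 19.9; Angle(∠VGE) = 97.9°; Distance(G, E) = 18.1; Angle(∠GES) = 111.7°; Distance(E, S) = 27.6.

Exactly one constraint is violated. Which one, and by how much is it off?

Distance(E, S) = 27.6 — off by 4.20.

Z = (0.00, 0.00) ✓; ZN at 51.30° ✓; |ZN| = 17.80 ✓; ∠ZNV = 58.20° ✓; |NV| = 17.20 ✓; ∠NVG = 48.50° ✓; |VG| = 19.90 ✓; ∠VGE = 97.90° ✓; |GE| = 18.10 ✓; ∠GES = 111.7° ✓; |ES| = 31.80 ✗.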